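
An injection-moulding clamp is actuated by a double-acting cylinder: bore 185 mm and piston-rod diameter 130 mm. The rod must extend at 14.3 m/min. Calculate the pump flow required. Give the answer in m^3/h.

Q ≈ 23.1 m^3/h

Cap-side area A_cap = π/4 × (185 mm)² = 26880 mm^2
Q = A × v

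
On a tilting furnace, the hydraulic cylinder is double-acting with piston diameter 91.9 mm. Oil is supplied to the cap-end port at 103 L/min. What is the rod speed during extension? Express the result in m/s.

v ≈ 0.259 m/s

Cap-side area A_cap = π/4 × (91.9 mm)² = 6633 mm^2
v = Q / A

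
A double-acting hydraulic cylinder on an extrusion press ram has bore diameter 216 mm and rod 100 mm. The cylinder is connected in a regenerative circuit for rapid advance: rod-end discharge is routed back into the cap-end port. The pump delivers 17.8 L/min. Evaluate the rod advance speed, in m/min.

In regeneration the rod-end outflow joins the pump flow into the cap end, so the net volume the pump must supply per unit advance equals the rod cross-section area.
Rod cross-section A_rod = π/4 × (100 mm)² = 7854 mm^2
v = Q_pump / A_rod

v ≈ 2.27 m/min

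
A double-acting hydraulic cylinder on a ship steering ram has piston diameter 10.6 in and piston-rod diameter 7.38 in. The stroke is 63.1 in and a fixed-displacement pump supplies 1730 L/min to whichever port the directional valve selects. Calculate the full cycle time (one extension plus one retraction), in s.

t ≈ 4.80 s

Cap-side area A_cap = π/4 × (10.6 in)² = 88.25 in^2
Rod-side annular area A_ann = π/4 × (10.6² − 7.38²) = 45.47 in^2
t_ext = A_cap·L/Q = 3.165 s
t_ret = A_ann·L/Q = 1.631 s
t_cycle = t_ext + t_ret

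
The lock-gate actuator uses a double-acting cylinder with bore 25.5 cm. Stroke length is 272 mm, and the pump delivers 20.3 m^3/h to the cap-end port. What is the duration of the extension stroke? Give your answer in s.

t ≈ 2.46 s

Cap-side area A_cap = π/4 × (25.5 cm)² = 510.7 cm^2
Swept volume V = A × L; t = V / Q = A·L / Q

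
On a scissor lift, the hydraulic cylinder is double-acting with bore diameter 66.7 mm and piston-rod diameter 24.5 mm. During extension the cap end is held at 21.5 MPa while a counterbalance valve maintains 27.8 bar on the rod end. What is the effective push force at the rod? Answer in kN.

F ≈ 66.7 kN

Cap-side area A_cap = π/4 × (66.7 mm)² = 3494 mm^2
Rod-side annular area A_ann = π/4 × (66.7² − 24.5²) = 3023 mm^2
Net thrust = P_cap·A_cap − P_rod·A_ann = 75.12 kN − 8.403 kN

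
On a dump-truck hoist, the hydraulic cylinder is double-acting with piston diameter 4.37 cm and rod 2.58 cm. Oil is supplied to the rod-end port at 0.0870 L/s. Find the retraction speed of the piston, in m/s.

Rod-side annular area A_ann = π/4 × (4.37² − 2.58²) = 9.771 cm^2
Flow into the rod-end port fills the annular volume.
v = Q / A

v ≈ 0.0890 m/s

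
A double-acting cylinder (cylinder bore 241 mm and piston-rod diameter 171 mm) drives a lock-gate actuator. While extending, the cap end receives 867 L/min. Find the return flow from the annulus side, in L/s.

Cap-side area A_cap = π/4 × (241 mm)² = 45620 mm^2
Rod-side annular area A_ann = π/4 × (241² − 171²) = 22650 mm^2
Piston speed v = Q_in/A_cap; rod-end outflow Q_out = v × A_ann = Q_in × A_ann/A_cap.

Q_out ≈ 7.18 L/s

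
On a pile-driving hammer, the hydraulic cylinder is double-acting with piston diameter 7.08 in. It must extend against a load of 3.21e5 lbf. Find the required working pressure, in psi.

P ≈ 8150 psi

Cap-side area A_cap = π/4 × (7.08 in)² = 39.37 in^2
P = F / A = 3.21e5 lbf / A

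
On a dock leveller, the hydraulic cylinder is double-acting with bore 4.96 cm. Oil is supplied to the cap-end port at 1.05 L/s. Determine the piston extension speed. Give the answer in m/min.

Cap-side area A_cap = π/4 × (4.96 cm)² = 19.32 cm^2
v = Q / A

v ≈ 32.6 m/min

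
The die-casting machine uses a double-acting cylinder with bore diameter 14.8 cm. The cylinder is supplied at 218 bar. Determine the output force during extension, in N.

Cap-side area A_cap = π/4 × (14.8 cm)² = 172.0 cm^2
F = P × A_cap = 218 bar × A_cap

F ≈ 3.75e5 N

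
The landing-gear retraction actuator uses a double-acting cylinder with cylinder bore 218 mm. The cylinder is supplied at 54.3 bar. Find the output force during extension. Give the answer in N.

Cap-side area A_cap = π/4 × (218 mm)² = 37330 mm^2
F = P × A_cap = 54.3 bar × A_cap

F ≈ 2.03e5 N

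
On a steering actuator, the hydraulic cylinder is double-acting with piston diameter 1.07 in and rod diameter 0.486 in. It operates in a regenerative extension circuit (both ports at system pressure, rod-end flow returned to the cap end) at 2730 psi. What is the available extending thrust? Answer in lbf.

F ≈ 506 lbf

With equal pressure on both faces, forces on the annular region cancel; the net push is pressure × rod cross-section.
Rod cross-section A_rod = π/4 × (0.486 in)² = 0.1855 in^2
F = P × A_rod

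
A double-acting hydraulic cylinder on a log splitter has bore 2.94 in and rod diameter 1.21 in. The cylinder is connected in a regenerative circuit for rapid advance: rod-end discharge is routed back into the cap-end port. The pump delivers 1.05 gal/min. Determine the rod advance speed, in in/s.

v ≈ 3.52 in/s

In regeneration the rod-end outflow joins the pump flow into the cap end, so the net volume the pump must supply per unit advance equals the rod cross-section area.
Rod cross-section A_rod = π/4 × (1.21 in)² = 1.150 in^2
v = Q_pump / A_rod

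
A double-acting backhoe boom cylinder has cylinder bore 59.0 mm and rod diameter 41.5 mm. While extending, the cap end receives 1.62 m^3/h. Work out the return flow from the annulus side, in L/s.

Cap-side area A_cap = π/4 × (59.0 mm)² = 2734 mm^2
Rod-side annular area A_ann = π/4 × (59.0² − 41.5²) = 1381 mm^2
Piston speed v = Q_in/A_cap; rod-end outflow Q_out = v × A_ann = Q_in × A_ann/A_cap.

Q_out ≈ 0.227 L/s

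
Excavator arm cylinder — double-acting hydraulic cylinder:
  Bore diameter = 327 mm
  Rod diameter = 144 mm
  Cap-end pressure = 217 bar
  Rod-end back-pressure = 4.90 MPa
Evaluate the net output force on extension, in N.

Cap-side area A_cap = π/4 × (327 mm)² = 83980 mm^2
Rod-side annular area A_ann = π/4 × (327² − 144²) = 67700 mm^2
Net thrust = P_cap·A_cap − P_rod·A_ann = 1.822e6 N − 3.317e5 N

F ≈ 1.49e6 N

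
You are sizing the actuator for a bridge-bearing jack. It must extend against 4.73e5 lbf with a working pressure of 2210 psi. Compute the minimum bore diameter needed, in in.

Extension force acts on the full piston face: F = P × (π/4)D².
D = √(4F / (πP)) = √(4 × 4.73e5 lbf / (π × 2210 psi))

D ≈ 16.5 in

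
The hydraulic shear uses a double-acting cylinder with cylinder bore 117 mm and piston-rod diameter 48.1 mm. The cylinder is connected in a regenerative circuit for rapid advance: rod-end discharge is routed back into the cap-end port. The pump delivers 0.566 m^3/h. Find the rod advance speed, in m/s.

In regeneration the rod-end outflow joins the pump flow into the cap end, so the net volume the pump must supply per unit advance equals the rod cross-section area.
Rod cross-section A_rod = π/4 × (48.1 mm)² = 1817 mm^2
v = Q_pump / A_rod

v ≈ 0.0865 m/s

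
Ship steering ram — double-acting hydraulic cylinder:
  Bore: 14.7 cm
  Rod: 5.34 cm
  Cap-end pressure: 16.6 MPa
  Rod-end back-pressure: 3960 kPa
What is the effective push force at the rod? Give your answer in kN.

Cap-side area A_cap = π/4 × (14.7 cm)² = 169.7 cm^2
Rod-side annular area A_ann = π/4 × (14.7² − 5.34²) = 147.3 cm^2
Net thrust = P_cap·A_cap − P_rod·A_ann = 281.7 kN − 58.34 kN

F ≈ 223 kN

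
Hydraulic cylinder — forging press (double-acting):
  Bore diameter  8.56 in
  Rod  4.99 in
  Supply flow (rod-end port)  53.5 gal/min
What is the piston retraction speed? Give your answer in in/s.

v ≈ 5.42 in/s

Rod-side annular area A_ann = π/4 × (8.56² − 4.99²) = 37.99 in^2
Flow into the rod-end port fills the annular volume.
v = Q / A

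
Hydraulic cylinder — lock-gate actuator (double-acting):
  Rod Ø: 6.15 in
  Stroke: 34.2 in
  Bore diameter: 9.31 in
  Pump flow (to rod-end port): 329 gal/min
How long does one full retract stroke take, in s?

Rod-side annular area A_ann = π/4 × (9.31² − 6.15²) = 38.37 in^2
Swept volume V = A × L; t = V / Q = A·L / Q

t ≈ 1.04 s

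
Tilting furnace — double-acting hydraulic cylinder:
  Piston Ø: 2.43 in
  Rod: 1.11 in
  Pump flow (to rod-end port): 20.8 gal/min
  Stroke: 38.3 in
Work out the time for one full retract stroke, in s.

t ≈ 1.76 s

Rod-side annular area A_ann = π/4 × (2.43² − 1.11²) = 3.670 in^2
Swept volume V = A × L; t = V / Q = A·L / Q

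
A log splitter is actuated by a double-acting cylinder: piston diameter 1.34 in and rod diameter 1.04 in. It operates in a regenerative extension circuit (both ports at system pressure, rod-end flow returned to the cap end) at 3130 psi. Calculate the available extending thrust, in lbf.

With equal pressure on both faces, forces on the annular region cancel; the net push is pressure × rod cross-section.
Rod cross-section A_rod = π/4 × (1.04 in)² = 0.8495 in^2
F = P × A_rod

F ≈ 2660 lbf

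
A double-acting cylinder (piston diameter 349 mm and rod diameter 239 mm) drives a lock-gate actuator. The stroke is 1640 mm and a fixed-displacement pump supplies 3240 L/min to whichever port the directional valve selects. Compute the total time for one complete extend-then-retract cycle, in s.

t ≈ 4.45 s

Cap-side area A_cap = π/4 × (349 mm)² = 95660 mm^2
Rod-side annular area A_ann = π/4 × (349² − 239²) = 50800 mm^2
t_ext = A_cap·L/Q = 2.905 s
t_ret = A_ann·L/Q = 1.543 s
t_cycle = t_ext + t_ret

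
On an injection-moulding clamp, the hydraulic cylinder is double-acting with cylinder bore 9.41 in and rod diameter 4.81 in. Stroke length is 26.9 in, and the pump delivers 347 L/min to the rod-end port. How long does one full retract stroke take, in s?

Rod-side annular area A_ann = π/4 × (9.41² − 4.81²) = 51.37 in^2
Swept volume V = A × L; t = V / Q = A·L / Q

t ≈ 3.92 s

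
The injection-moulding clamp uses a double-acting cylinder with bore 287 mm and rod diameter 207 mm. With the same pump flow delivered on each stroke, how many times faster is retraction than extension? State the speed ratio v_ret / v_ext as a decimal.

v_ret/v_ext ≈ 2.08

Cap-side area A_cap = π/4 × (287 mm)² = 64690 mm^2
Rod-side annular area A_ann = π/4 × (287² − 207²) = 31040 mm^2
For equal Q, v ∝ 1/A, so v_ret/v_ext = A_cap/A_ann.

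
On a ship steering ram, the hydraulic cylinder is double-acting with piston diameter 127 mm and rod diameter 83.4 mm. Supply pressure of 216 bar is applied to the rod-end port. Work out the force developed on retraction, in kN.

F ≈ 156 kN

Rod-side annular area A_ann = π/4 × (127² − 83.4²) = 7205 mm^2
On retraction the pressure acts on the annular area (bore minus rod).
F = P × A_ann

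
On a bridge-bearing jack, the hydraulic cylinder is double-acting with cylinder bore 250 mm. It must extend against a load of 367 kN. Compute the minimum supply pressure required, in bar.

P ≈ 74.8 bar

Cap-side area A_cap = π/4 × (250 mm)² = 49090 mm^2
P = F / A = 367 kN / A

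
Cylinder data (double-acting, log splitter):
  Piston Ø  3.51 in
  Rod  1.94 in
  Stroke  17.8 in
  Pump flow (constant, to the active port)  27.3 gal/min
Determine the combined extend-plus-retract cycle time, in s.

t ≈ 2.78 s

Cap-side area A_cap = π/4 × (3.51 in)² = 9.676 in^2
Rod-side annular area A_ann = π/4 × (3.51² − 1.94²) = 6.720 in^2
t_ext = A_cap·L/Q = 1.639 s
t_ret = A_ann·L/Q = 1.138 s
t_cycle = t_ext + t_ret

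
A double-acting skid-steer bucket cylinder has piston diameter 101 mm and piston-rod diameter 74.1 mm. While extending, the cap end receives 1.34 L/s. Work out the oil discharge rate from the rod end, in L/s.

Q_out ≈ 0.619 L/s

Cap-side area A_cap = π/4 × (101 mm)² = 8012 mm^2
Rod-side annular area A_ann = π/4 × (101² − 74.1²) = 3699 mm^2
Piston speed v = Q_in/A_cap; rod-end outflow Q_out = v × A_ann = Q_in × A_ann/A_cap.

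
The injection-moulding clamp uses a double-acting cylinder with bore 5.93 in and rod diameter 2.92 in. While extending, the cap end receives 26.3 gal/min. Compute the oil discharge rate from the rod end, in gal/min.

Q_out ≈ 19.9 gal/min

Cap-side area A_cap = π/4 × (5.93 in)² = 27.62 in^2
Rod-side annular area A_ann = π/4 × (5.93² − 2.92²) = 20.92 in^2
Piston speed v = Q_in/A_cap; rod-end outflow Q_out = v × A_ann = Q_in × A_ann/A_cap.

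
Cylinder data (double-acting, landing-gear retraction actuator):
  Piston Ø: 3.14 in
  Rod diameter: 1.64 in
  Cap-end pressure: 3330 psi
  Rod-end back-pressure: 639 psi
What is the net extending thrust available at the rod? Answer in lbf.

Cap-side area A_cap = π/4 × (3.14 in)² = 7.744 in^2
Rod-side annular area A_ann = π/4 × (3.14² − 1.64²) = 5.631 in^2
Net thrust = P_cap·A_cap − P_rod·A_ann = 25790 lbf − 3598 lbf

F ≈ 22200 lbf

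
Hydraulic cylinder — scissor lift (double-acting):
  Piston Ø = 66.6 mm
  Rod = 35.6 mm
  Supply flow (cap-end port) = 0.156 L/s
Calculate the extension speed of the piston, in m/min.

Cap-side area A_cap = π/4 × (66.6 mm)² = 3484 mm^2
v = Q / A

v ≈ 2.69 m/min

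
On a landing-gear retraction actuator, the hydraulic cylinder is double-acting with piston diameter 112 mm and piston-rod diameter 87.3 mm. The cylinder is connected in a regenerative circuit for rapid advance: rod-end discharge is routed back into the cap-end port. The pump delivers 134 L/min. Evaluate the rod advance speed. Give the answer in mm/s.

In regeneration the rod-end outflow joins the pump flow into the cap end, so the net volume the pump must supply per unit advance equals the rod cross-section area.
Rod cross-section A_rod = π/4 × (87.3 mm)² = 5986 mm^2
v = Q_pump / A_rod

v ≈ 373 mm/s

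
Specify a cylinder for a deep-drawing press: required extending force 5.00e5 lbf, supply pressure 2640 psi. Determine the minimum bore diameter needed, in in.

Extension force acts on the full piston face: F = P × (π/4)D².
D = √(4F / (πP)) = √(4 × 5.00e5 lbf / (π × 2640 psi))

D ≈ 15.5 in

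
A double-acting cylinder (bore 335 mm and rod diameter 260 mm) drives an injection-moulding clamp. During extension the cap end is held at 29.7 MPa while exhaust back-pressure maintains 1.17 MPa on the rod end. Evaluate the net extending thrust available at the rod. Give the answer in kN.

Cap-side area A_cap = π/4 × (335 mm)² = 88140 mm^2
Rod-side annular area A_ann = π/4 × (335² − 260²) = 35050 mm^2
Net thrust = P_cap·A_cap − P_rod·A_ann = 2618 kN − 41.01 kN

F ≈ 2580 kN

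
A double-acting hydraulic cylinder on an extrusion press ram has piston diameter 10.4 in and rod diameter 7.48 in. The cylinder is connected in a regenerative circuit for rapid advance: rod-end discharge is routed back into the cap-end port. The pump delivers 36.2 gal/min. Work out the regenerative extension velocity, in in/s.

v ≈ 3.17 in/s

In regeneration the rod-end outflow joins the pump flow into the cap end, so the net volume the pump must supply per unit advance equals the rod cross-section area.
Rod cross-section A_rod = π/4 × (7.48 in)² = 43.94 in^2
v = Q_pump / A_rod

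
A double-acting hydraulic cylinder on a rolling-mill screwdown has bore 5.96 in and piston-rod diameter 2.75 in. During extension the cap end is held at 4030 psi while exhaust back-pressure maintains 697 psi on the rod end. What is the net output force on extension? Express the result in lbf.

Cap-side area A_cap = π/4 × (5.96 in)² = 27.90 in^2
Rod-side annular area A_ann = π/4 × (5.96² − 2.75²) = 21.96 in^2
Net thrust = P_cap·A_cap − P_rod·A_ann = 1.124e5 lbf − 15310 lbf

F ≈ 97100 lbf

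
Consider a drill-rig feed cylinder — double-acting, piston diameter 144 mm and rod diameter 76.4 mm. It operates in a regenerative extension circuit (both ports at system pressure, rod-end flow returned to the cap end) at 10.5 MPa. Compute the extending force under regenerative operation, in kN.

F ≈ 48.1 kN

With equal pressure on both faces, forces on the annular region cancel; the net push is pressure × rod cross-section.
Rod cross-section A_rod = π/4 × (76.4 mm)² = 4584 mm^2
F = P × A_rod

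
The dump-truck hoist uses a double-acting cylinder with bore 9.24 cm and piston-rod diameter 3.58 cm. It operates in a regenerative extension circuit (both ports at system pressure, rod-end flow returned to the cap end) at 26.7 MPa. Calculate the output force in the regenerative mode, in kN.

With equal pressure on both faces, forces on the annular region cancel; the net push is pressure × rod cross-section.
Rod cross-section A_rod = π/4 × (3.58 cm)² = 10.07 cm^2
F = P × A_rod

F ≈ 26.9 kN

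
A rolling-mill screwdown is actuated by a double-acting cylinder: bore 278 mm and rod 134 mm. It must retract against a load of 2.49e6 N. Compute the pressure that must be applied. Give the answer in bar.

P ≈ 534 bar

Rod-side annular area A_ann = π/4 × (278² − 134²) = 46600 mm^2
Retraction: pressure acts on the annular area.
P = F / A = 2.49e6 N / A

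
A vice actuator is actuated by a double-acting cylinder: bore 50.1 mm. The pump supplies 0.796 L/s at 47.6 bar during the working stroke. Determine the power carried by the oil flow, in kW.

W ≈ 3.79 kW

Hydraulic power = P × Q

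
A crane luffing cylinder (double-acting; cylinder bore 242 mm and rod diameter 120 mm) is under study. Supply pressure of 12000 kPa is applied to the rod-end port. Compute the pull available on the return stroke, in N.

Rod-side annular area A_ann = π/4 × (242² − 120²) = 34690 mm^2
On retraction the pressure acts on the annular area (bore minus rod).
F = P × A_ann

F ≈ 4.16e5 N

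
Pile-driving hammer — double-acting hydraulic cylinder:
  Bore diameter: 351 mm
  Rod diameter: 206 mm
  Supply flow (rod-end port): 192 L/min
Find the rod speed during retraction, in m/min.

Rod-side annular area A_ann = π/4 × (351² − 206²) = 63430 mm^2
Flow into the rod-end port fills the annular volume.
v = Q / A

v ≈ 3.03 m/min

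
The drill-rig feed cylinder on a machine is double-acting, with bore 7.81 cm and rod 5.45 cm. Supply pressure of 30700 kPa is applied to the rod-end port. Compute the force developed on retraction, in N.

Rod-side annular area A_ann = π/4 × (7.81² − 5.45²) = 24.58 cm^2
On retraction the pressure acts on the annular area (bore minus rod).
F = P × A_ann

F ≈ 75500 N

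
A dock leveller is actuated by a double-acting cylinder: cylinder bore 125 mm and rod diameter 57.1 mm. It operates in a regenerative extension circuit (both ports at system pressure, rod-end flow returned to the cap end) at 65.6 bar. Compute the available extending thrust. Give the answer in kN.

F ≈ 16.8 kN

With equal pressure on both faces, forces on the annular region cancel; the net push is pressure × rod cross-section.
Rod cross-section A_rod = π/4 × (57.1 mm)² = 2561 mm^2
F = P × A_rod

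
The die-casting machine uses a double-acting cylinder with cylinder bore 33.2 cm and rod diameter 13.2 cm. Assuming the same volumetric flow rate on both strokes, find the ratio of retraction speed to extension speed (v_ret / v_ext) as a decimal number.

v_ret/v_ext ≈ 1.19

Cap-side area A_cap = π/4 × (33.2 cm)² = 865.7 cm^2
Rod-side annular area A_ann = π/4 × (33.2² − 13.2²) = 728.8 cm^2
For equal Q, v ∝ 1/A, so v_ret/v_ext = A_cap/A_ann.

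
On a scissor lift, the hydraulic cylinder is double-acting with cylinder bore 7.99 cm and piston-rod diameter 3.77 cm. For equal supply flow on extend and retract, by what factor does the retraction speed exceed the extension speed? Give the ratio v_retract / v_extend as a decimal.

v_ret/v_ext ≈ 1.29

Cap-side area A_cap = π/4 × (7.99 cm)² = 50.14 cm^2
Rod-side annular area A_ann = π/4 × (7.99² − 3.77²) = 38.98 cm^2
For equal Q, v ∝ 1/A, so v_ret/v_ext = A_cap/A_ann.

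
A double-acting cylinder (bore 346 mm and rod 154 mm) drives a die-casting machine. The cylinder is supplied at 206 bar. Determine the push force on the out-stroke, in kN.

Cap-side area A_cap = π/4 × (346 mm)² = 94020 mm^2
F = P × A_cap = 206 bar × A_cap

F ≈ 1940 kN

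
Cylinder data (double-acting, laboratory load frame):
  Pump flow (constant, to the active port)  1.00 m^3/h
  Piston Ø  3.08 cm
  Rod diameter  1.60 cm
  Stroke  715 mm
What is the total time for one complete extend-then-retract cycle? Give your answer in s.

Cap-side area A_cap = π/4 × (3.08 cm)² = 7.451 cm^2
Rod-side annular area A_ann = π/4 × (3.08² − 1.60²) = 5.440 cm^2
t_ext = A_cap·L/Q = 1.918 s
t_ret = A_ann·L/Q = 1.400 s
t_cycle = t_ext + t_ret

t ≈ 3.32 s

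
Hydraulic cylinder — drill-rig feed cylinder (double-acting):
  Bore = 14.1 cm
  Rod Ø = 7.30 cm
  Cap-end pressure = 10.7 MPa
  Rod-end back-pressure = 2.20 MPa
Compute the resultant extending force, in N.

F ≈ 1.42e5 N

Cap-side area A_cap = π/4 × (14.1 cm)² = 156.1 cm^2
Rod-side annular area A_ann = π/4 × (14.1² − 7.30²) = 114.3 cm^2
Net thrust = P_cap·A_cap − P_rod·A_ann = 1.671e5 N − 25140 N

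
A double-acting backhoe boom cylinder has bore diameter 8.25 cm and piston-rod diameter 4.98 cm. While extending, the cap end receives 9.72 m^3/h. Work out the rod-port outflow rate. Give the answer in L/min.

Q_out ≈ 103 L/min

Cap-side area A_cap = π/4 × (8.25 cm)² = 53.46 cm^2
Rod-side annular area A_ann = π/4 × (8.25² − 4.98²) = 33.98 cm^2
Piston speed v = Q_in/A_cap; rod-end outflow Q_out = v × A_ann = Q_in × A_ann/A_cap.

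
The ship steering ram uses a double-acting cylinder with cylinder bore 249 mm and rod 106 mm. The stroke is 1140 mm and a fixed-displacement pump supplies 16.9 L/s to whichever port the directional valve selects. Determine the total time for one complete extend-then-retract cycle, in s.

t ≈ 5.97 s

Cap-side area A_cap = π/4 × (249 mm)² = 48700 mm^2
Rod-side annular area A_ann = π/4 × (249² − 106²) = 39870 mm^2
t_ext = A_cap·L/Q = 3.285 s
t_ret = A_ann·L/Q = 2.690 s
t_cycle = t_ext + t_ret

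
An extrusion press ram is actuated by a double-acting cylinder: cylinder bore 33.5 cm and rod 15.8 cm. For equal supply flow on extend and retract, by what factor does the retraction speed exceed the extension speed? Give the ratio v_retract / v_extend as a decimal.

Cap-side area A_cap = π/4 × (33.5 cm)² = 881.4 cm^2
Rod-side annular area A_ann = π/4 × (33.5² − 15.8²) = 685.3 cm^2
For equal Q, v ∝ 1/A, so v_ret/v_ext = A_cap/A_ann.

v_ret/v_ext ≈ 1.29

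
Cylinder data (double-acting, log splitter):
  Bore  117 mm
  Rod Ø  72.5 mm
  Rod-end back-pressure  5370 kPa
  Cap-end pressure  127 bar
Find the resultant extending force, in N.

Cap-side area A_cap = π/4 × (117 mm)² = 10750 mm^2
Rod-side annular area A_ann = π/4 × (117² − 72.5²) = 6623 mm^2
Net thrust = P_cap·A_cap − P_rod·A_ann = 1.365e5 N − 35570 N

F ≈ 1.01e5 N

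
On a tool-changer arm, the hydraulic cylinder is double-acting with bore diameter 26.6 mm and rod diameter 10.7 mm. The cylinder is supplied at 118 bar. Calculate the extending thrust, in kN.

F ≈ 6.56 kN

Cap-side area A_cap = π/4 × (26.6 mm)² = 555.7 mm^2
F = P × A_cap = 118 bar × A_cap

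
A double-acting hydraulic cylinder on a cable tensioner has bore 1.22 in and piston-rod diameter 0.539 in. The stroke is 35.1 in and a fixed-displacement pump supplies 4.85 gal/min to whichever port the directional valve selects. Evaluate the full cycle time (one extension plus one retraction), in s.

Cap-side area A_cap = π/4 × (1.22 in)² = 1.169 in^2
Rod-side annular area A_ann = π/4 × (1.22² − 0.539²) = 0.9408 in^2
t_ext = A_cap·L/Q = 2.197 s
t_ret = A_ann·L/Q = 1.769 s
t_cycle = t_ext + t_ret

t ≈ 3.97 s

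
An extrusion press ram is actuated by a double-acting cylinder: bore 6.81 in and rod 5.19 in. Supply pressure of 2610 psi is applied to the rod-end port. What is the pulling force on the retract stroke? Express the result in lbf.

F ≈ 39800 lbf

Rod-side annular area A_ann = π/4 × (6.81² − 5.19²) = 15.27 in^2
On retraction the pressure acts on the annular area (bore minus rod).
F = P × A_ann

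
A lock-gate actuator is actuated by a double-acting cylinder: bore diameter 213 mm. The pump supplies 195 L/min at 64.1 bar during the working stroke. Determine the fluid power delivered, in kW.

W ≈ 20.8 kW

Hydraulic power = P × Q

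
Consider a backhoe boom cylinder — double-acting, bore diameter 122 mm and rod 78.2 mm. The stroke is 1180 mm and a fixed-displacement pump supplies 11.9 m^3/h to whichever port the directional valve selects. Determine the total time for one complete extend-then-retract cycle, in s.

Cap-side area A_cap = π/4 × (122 mm)² = 11690 mm^2
Rod-side annular area A_ann = π/4 × (122² − 78.2²) = 6887 mm^2
t_ext = A_cap·L/Q = 4.173 s
t_ret = A_ann·L/Q = 2.458 s
t_cycle = t_ext + t_ret

t ≈ 6.63 s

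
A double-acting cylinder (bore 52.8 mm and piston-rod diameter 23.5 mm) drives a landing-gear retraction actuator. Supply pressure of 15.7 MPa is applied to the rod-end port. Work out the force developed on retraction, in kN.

Rod-side annular area A_ann = π/4 × (52.8² − 23.5²) = 1756 mm^2
On retraction the pressure acts on the annular area (bore minus rod).
F = P × A_ann

F ≈ 27.6 kN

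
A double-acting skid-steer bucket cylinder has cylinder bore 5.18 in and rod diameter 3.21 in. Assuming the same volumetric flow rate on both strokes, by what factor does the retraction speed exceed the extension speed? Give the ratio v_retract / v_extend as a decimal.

v_ret/v_ext ≈ 1.62

Cap-side area A_cap = π/4 × (5.18 in)² = 21.07 in^2
Rod-side annular area A_ann = π/4 × (5.18² − 3.21²) = 12.98 in^2
For equal Q, v ∝ 1/A, so v_ret/v_ext = A_cap/A_ann.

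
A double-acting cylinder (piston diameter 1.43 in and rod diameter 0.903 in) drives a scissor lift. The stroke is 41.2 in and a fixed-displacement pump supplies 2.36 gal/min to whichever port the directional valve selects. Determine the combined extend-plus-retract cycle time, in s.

t ≈ 11.7 s

Cap-side area A_cap = π/4 × (1.43 in)² = 1.606 in^2
Rod-side annular area A_ann = π/4 × (1.43² − 0.903²) = 0.9656 in^2
t_ext = A_cap·L/Q = 7.283 s
t_ret = A_ann·L/Q = 4.379 s
t_cycle = t_ext + t_ret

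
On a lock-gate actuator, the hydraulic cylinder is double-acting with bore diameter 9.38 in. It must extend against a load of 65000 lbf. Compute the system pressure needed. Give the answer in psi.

Cap-side area A_cap = π/4 × (9.38 in)² = 69.10 in^2
P = F / A = 65000 lbf / A

P ≈ 941 psi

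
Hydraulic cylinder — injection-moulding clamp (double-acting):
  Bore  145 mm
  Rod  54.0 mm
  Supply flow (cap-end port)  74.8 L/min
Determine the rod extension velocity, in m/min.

Cap-side area A_cap = π/4 × (145 mm)² = 16510 mm^2
v = Q / A

v ≈ 4.53 m/min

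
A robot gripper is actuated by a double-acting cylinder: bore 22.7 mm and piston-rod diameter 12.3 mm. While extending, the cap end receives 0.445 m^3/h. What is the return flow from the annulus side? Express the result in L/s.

Q_out ≈ 0.0873 L/s

Cap-side area A_cap = π/4 × (22.7 mm)² = 404.7 mm^2
Rod-side annular area A_ann = π/4 × (22.7² − 12.3²) = 285.9 mm^2
Piston speed v = Q_in/A_cap; rod-end outflow Q_out = v × A_ann = Q_in × A_ann/A_cap.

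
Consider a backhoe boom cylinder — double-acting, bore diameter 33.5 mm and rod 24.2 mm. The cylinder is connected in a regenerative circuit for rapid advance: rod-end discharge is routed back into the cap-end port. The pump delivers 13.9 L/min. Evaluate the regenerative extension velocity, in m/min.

In regeneration the rod-end outflow joins the pump flow into the cap end, so the net volume the pump must supply per unit advance equals the rod cross-section area.
Rod cross-section A_rod = π/4 × (24.2 mm)² = 460.0 mm^2
v = Q_pump / A_rod

v ≈ 30.2 m/min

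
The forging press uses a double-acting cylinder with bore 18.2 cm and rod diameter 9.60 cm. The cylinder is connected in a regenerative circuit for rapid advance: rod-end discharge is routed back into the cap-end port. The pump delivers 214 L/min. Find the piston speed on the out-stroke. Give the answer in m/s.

v ≈ 0.493 m/s

In regeneration the rod-end outflow joins the pump flow into the cap end, so the net volume the pump must supply per unit advance equals the rod cross-section area.
Rod cross-section A_rod = π/4 × (9.60 cm)² = 72.38 cm^2
v = Q_pump / A_rod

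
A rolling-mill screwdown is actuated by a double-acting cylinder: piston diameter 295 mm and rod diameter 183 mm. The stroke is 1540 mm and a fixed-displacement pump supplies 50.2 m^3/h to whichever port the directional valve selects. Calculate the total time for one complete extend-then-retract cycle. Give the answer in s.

t ≈ 12.2 s

Cap-side area A_cap = π/4 × (295 mm)² = 68350 mm^2
Rod-side annular area A_ann = π/4 × (295² − 183²) = 42050 mm^2
t_ext = A_cap·L/Q = 7.548 s
t_ret = A_ann·L/Q = 4.644 s
t_cycle = t_ext + t_ret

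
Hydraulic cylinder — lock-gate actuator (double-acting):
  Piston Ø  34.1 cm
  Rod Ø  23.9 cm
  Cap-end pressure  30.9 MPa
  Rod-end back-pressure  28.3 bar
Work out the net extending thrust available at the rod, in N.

Cap-side area A_cap = π/4 × (34.1 cm)² = 913.3 cm^2
Rod-side annular area A_ann = π/4 × (34.1² − 23.9²) = 464.6 cm^2
Net thrust = P_cap·A_cap − P_rod·A_ann = 2.822e6 N − 1.315e5 N

F ≈ 2.69e6 N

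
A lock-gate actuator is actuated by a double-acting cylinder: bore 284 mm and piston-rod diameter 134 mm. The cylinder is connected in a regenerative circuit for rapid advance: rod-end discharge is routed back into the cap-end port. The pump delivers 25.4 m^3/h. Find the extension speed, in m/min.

v ≈ 30.0 m/min

In regeneration the rod-end outflow joins the pump flow into the cap end, so the net volume the pump must supply per unit advance equals the rod cross-section area.
Rod cross-section A_rod = π/4 × (134 mm)² = 14100 mm^2
v = Q_pump / A_rod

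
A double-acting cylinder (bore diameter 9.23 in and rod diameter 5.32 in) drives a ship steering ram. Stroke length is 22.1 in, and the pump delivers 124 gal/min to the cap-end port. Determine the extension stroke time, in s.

Cap-side area A_cap = π/4 × (9.23 in)² = 66.91 in^2
Swept volume V = A × L; t = V / Q = A·L / Q

t ≈ 3.10 s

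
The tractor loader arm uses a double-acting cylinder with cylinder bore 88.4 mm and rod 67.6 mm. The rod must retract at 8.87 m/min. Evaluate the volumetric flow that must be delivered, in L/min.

Rod-side annular area A_ann = π/4 × (88.4² − 67.6²) = 2548 mm^2
Q = A × v

Q ≈ 22.6 L/min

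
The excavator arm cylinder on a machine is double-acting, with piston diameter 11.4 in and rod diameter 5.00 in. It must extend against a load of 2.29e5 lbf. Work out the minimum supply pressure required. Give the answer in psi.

Cap-side area A_cap = π/4 × (11.4 in)² = 102.1 in^2
P = F / A = 2.29e5 lbf / A

P ≈ 2240 psi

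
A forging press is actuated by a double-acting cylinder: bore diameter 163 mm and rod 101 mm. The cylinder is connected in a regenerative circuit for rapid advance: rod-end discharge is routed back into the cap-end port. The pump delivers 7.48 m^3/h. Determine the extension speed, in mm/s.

v ≈ 259 mm/s

In regeneration the rod-end outflow joins the pump flow into the cap end, so the net volume the pump must supply per unit advance equals the rod cross-section area.
Rod cross-section A_rod = π/4 × (101 mm)² = 8012 mm^2
v = Q_pump / A_rod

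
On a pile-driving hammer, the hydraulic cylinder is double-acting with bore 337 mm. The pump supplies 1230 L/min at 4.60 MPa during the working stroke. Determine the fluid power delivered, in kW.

Hydraulic power = P × Q

W ≈ 94.3 kW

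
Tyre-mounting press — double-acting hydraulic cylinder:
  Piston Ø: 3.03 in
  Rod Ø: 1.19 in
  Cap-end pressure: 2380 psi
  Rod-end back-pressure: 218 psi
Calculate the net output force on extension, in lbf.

Cap-side area A_cap = π/4 × (3.03 in)² = 7.211 in^2
Rod-side annular area A_ann = π/4 × (3.03² − 1.19²) = 6.098 in^2
Net thrust = P_cap·A_cap − P_rod·A_ann = 17160 lbf − 1329 lbf

F ≈ 15800 lbf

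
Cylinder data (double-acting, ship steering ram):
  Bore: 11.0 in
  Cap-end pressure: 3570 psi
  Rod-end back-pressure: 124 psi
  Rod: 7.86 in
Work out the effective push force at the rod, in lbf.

F ≈ 3.34e5 lbf

Cap-side area A_cap = π/4 × (11.0 in)² = 95.03 in^2
Rod-side annular area A_ann = π/4 × (11.0² − 7.86²) = 46.51 in^2
Net thrust = P_cap·A_cap − P_rod·A_ann = 3.393e5 lbf − 5767 lbf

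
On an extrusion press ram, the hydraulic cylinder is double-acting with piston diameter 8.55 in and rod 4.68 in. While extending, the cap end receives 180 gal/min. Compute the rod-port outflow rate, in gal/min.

Cap-side area A_cap = π/4 × (8.55 in)² = 57.41 in^2
Rod-side annular area A_ann = π/4 × (8.55² − 4.68²) = 40.21 in^2
Piston speed v = Q_in/A_cap; rod-end outflow Q_out = v × A_ann = Q_in × A_ann/A_cap.

Q_out ≈ 126 gal/min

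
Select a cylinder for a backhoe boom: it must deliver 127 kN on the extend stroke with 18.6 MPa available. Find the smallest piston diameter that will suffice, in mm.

Extension force acts on the full piston face: F = P × (π/4)D².
D = √(4F / (πP)) = √(4 × 127 kN / (π × 18.6 MPa))

D ≈ 93.2 mm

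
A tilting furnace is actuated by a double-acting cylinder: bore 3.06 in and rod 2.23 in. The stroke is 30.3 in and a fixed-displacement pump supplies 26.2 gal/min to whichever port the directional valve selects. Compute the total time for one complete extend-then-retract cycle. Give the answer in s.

t ≈ 3.24 s

Cap-side area A_cap = π/4 × (3.06 in)² = 7.354 in^2
Rod-side annular area A_ann = π/4 × (3.06² − 2.23²) = 3.448 in^2
t_ext = A_cap·L/Q = 2.209 s
t_ret = A_ann·L/Q = 1.036 s
t_cycle = t_ext + t_ret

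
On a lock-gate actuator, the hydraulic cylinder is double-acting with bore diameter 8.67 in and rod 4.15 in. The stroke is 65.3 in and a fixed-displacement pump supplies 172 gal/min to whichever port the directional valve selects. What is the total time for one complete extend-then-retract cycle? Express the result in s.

Cap-side area A_cap = π/4 × (8.67 in)² = 59.04 in^2
Rod-side annular area A_ann = π/4 × (8.67² − 4.15²) = 45.51 in^2
t_ext = A_cap·L/Q = 5.822 s
t_ret = A_ann·L/Q = 4.488 s
t_cycle = t_ext + t_ret

t ≈ 10.3 s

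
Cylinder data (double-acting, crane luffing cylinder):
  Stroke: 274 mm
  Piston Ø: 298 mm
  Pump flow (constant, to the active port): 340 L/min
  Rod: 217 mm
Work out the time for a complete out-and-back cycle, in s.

Cap-side area A_cap = π/4 × (298 mm)² = 69750 mm^2
Rod-side annular area A_ann = π/4 × (298² − 217²) = 32760 mm^2
t_ext = A_cap·L/Q = 3.372 s
t_ret = A_ann·L/Q = 1.584 s
t_cycle = t_ext + t_ret

t ≈ 4.96 s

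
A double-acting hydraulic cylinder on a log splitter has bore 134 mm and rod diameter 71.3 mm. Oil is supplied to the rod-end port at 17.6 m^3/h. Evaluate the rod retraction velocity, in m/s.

v ≈ 0.484 m/s

Rod-side annular area A_ann = π/4 × (134² − 71.3²) = 10110 mm^2
Flow into the rod-end port fills the annular volume.
v = Q / A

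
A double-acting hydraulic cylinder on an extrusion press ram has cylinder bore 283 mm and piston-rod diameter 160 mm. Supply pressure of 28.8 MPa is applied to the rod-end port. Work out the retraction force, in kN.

Rod-side annular area A_ann = π/4 × (283² − 160²) = 42800 mm^2
On retraction the pressure acts on the annular area (bore minus rod).
F = P × A_ann

F ≈ 1230 kN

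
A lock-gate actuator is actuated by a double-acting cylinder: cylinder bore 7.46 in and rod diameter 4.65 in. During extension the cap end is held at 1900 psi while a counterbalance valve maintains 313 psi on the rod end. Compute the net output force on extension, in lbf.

Cap-side area A_cap = π/4 × (7.46 in)² = 43.71 in^2
Rod-side annular area A_ann = π/4 × (7.46² − 4.65²) = 26.73 in^2
Net thrust = P_cap·A_cap − P_rod·A_ann = 83050 lbf − 8365 lbf

F ≈ 74700 lbf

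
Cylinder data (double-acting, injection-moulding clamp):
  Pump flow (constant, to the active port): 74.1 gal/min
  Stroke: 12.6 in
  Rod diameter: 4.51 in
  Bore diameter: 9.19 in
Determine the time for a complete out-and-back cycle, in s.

t ≈ 5.15 s

Cap-side area A_cap = π/4 × (9.19 in)² = 66.33 in^2
Rod-side annular area A_ann = π/4 × (9.19² − 4.51²) = 50.36 in^2
t_ext = A_cap·L/Q = 2.930 s
t_ret = A_ann·L/Q = 2.224 s
t_cycle = t_ext + t_ret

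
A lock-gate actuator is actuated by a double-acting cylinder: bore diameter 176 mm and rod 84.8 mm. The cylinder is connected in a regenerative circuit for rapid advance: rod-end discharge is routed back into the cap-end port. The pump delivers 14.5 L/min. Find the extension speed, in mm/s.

v ≈ 42.8 mm/s

In regeneration the rod-end outflow joins the pump flow into the cap end, so the net volume the pump must supply per unit advance equals the rod cross-section area.
Rod cross-section A_rod = π/4 × (84.8 mm)² = 5648 mm^2
v = Q_pump / A_rod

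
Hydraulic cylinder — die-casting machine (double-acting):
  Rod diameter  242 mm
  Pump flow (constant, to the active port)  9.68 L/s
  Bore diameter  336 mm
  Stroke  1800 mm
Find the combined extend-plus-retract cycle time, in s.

Cap-side area A_cap = π/4 × (336 mm)² = 88670 mm^2
Rod-side annular area A_ann = π/4 × (336² − 242²) = 42670 mm^2
t_ext = A_cap·L/Q = 16.49 s
t_ret = A_ann·L/Q = 7.935 s
t_cycle = t_ext + t_ret

t ≈ 24.4 s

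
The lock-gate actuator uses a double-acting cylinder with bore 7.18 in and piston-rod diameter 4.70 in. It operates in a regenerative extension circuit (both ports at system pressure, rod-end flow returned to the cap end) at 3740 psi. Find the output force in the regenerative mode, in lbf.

With equal pressure on both faces, forces on the annular region cancel; the net push is pressure × rod cross-section.
Rod cross-section A_rod = π/4 × (4.70 in)² = 17.35 in^2
F = P × A_rod

F ≈ 64900 lbf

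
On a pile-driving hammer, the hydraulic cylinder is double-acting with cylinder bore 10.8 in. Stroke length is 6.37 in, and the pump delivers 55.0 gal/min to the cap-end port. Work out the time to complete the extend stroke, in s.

t ≈ 2.76 s

Cap-side area A_cap = π/4 × (10.8 in)² = 91.61 in^2
Swept volume V = A × L; t = V / Q = A·L / Q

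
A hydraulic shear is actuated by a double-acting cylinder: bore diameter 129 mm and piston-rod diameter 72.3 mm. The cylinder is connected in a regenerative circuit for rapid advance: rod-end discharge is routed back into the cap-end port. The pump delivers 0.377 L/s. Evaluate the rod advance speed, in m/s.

v ≈ 0.0918 m/s

In regeneration the rod-end outflow joins the pump flow into the cap end, so the net volume the pump must supply per unit advance equals the rod cross-section area.
Rod cross-section A_rod = π/4 × (72.3 mm)² = 4106 mm^2
v = Q_pump / A_rod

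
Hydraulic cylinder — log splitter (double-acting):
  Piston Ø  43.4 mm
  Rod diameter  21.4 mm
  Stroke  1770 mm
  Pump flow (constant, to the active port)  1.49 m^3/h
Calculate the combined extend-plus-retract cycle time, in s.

Cap-side area A_cap = π/4 × (43.4 mm)² = 1479 mm^2
Rod-side annular area A_ann = π/4 × (43.4² − 21.4²) = 1120 mm^2
t_ext = A_cap·L/Q = 6.326 s
t_ret = A_ann·L/Q = 4.788 s
t_cycle = t_ext + t_ret

t ≈ 11.1 s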